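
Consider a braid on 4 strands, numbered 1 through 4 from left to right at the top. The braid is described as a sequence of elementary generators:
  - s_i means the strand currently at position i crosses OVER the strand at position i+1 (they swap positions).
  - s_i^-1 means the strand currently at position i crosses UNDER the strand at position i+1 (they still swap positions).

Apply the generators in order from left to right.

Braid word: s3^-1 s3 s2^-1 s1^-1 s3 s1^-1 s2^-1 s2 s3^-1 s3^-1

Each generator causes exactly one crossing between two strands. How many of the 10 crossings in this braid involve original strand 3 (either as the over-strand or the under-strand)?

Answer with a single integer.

Gen 1: crossing 3x4. Involves strand 3? yes. Count so far: 1
Gen 2: crossing 4x3. Involves strand 3? yes. Count so far: 2
Gen 3: crossing 2x3. Involves strand 3? yes. Count so far: 3
Gen 4: crossing 1x3. Involves strand 3? yes. Count so far: 4
Gen 5: crossing 2x4. Involves strand 3? no. Count so far: 4
Gen 6: crossing 3x1. Involves strand 3? yes. Count so far: 5
Gen 7: crossing 3x4. Involves strand 3? yes. Count so far: 6
Gen 8: crossing 4x3. Involves strand 3? yes. Count so far: 7
Gen 9: crossing 4x2. Involves strand 3? no. Count so far: 7
Gen 10: crossing 2x4. Involves strand 3? no. Count so far: 7

Answer: 7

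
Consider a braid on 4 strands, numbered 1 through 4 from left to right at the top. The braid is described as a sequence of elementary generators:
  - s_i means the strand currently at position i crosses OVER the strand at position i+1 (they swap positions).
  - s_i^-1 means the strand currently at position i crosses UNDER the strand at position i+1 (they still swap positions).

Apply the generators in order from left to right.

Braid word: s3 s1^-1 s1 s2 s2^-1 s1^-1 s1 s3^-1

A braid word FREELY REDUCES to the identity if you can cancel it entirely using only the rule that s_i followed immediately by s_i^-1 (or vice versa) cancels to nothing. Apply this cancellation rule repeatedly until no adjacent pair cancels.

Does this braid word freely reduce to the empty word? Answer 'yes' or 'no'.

Answer: yes

Derivation:
Gen 1 (s3): push. Stack: [s3]
Gen 2 (s1^-1): push. Stack: [s3 s1^-1]
Gen 3 (s1): cancels prior s1^-1. Stack: [s3]
Gen 4 (s2): push. Stack: [s3 s2]
Gen 5 (s2^-1): cancels prior s2. Stack: [s3]
Gen 6 (s1^-1): push. Stack: [s3 s1^-1]
Gen 7 (s1): cancels prior s1^-1. Stack: [s3]
Gen 8 (s3^-1): cancels prior s3. Stack: []
Reduced word: (empty)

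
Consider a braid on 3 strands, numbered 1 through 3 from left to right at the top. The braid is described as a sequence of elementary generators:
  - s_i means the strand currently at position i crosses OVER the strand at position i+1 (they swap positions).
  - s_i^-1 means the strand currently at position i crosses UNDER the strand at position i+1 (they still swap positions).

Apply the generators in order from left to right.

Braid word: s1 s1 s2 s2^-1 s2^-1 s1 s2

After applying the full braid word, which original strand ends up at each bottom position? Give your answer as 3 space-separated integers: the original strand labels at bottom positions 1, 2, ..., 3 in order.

Gen 1 (s1): strand 1 crosses over strand 2. Perm now: [2 1 3]
Gen 2 (s1): strand 2 crosses over strand 1. Perm now: [1 2 3]
Gen 3 (s2): strand 2 crosses over strand 3. Perm now: [1 3 2]
Gen 4 (s2^-1): strand 3 crosses under strand 2. Perm now: [1 2 3]
Gen 5 (s2^-1): strand 2 crosses under strand 3. Perm now: [1 3 2]
Gen 6 (s1): strand 1 crosses over strand 3. Perm now: [3 1 2]
Gen 7 (s2): strand 1 crosses over strand 2. Perm now: [3 2 1]

Answer: 3 2 1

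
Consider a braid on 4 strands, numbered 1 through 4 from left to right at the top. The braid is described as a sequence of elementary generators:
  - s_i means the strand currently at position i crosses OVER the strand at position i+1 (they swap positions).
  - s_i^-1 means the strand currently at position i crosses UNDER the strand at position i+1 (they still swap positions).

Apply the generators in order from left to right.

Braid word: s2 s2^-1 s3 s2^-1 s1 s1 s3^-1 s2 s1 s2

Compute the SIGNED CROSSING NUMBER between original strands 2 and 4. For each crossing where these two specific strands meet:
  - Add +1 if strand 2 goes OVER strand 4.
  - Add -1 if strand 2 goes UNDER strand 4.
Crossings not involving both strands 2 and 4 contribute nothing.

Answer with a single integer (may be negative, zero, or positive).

Gen 1: crossing 2x3. Both 2&4? no. Sum: 0
Gen 2: crossing 3x2. Both 2&4? no. Sum: 0
Gen 3: crossing 3x4. Both 2&4? no. Sum: 0
Gen 4: 2 under 4. Both 2&4? yes. Contrib: -1. Sum: -1
Gen 5: crossing 1x4. Both 2&4? no. Sum: -1
Gen 6: crossing 4x1. Both 2&4? no. Sum: -1
Gen 7: crossing 2x3. Both 2&4? no. Sum: -1
Gen 8: crossing 4x3. Both 2&4? no. Sum: -1
Gen 9: crossing 1x3. Both 2&4? no. Sum: -1
Gen 10: crossing 1x4. Both 2&4? no. Sum: -1

Answer: -1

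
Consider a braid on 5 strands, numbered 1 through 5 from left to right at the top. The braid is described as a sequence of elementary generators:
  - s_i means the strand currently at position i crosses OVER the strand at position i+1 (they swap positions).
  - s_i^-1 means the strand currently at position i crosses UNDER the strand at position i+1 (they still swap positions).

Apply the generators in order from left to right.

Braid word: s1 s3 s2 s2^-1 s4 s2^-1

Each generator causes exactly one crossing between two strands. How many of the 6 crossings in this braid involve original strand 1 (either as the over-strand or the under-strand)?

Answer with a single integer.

Gen 1: crossing 1x2. Involves strand 1? yes. Count so far: 1
Gen 2: crossing 3x4. Involves strand 1? no. Count so far: 1
Gen 3: crossing 1x4. Involves strand 1? yes. Count so far: 2
Gen 4: crossing 4x1. Involves strand 1? yes. Count so far: 3
Gen 5: crossing 3x5. Involves strand 1? no. Count so far: 3
Gen 6: crossing 1x4. Involves strand 1? yes. Count so far: 4

Answer: 4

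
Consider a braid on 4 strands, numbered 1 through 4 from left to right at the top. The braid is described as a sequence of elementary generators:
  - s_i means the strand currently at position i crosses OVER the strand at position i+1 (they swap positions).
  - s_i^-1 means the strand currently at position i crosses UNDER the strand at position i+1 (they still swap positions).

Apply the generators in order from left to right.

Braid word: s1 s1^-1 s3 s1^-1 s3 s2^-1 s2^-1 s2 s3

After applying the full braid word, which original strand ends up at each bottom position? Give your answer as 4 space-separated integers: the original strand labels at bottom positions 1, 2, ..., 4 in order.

Gen 1 (s1): strand 1 crosses over strand 2. Perm now: [2 1 3 4]
Gen 2 (s1^-1): strand 2 crosses under strand 1. Perm now: [1 2 3 4]
Gen 3 (s3): strand 3 crosses over strand 4. Perm now: [1 2 4 3]
Gen 4 (s1^-1): strand 1 crosses under strand 2. Perm now: [2 1 4 3]
Gen 5 (s3): strand 4 crosses over strand 3. Perm now: [2 1 3 4]
Gen 6 (s2^-1): strand 1 crosses under strand 3. Perm now: [2 3 1 4]
Gen 7 (s2^-1): strand 3 crosses under strand 1. Perm now: [2 1 3 4]
Gen 8 (s2): strand 1 crosses over strand 3. Perm now: [2 3 1 4]
Gen 9 (s3): strand 1 crosses over strand 4. Perm now: [2 3 4 1]

Answer: 2 3 4 1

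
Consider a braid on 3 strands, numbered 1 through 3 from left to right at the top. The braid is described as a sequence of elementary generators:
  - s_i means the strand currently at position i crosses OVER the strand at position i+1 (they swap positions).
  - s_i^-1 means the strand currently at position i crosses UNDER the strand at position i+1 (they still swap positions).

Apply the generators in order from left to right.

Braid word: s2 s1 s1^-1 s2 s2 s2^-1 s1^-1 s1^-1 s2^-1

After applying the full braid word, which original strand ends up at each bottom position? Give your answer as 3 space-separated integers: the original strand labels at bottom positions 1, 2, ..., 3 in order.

Gen 1 (s2): strand 2 crosses over strand 3. Perm now: [1 3 2]
Gen 2 (s1): strand 1 crosses over strand 3. Perm now: [3 1 2]
Gen 3 (s1^-1): strand 3 crosses under strand 1. Perm now: [1 3 2]
Gen 4 (s2): strand 3 crosses over strand 2. Perm now: [1 2 3]
Gen 5 (s2): strand 2 crosses over strand 3. Perm now: [1 3 2]
Gen 6 (s2^-1): strand 3 crosses under strand 2. Perm now: [1 2 3]
Gen 7 (s1^-1): strand 1 crosses under strand 2. Perm now: [2 1 3]
Gen 8 (s1^-1): strand 2 crosses under strand 1. Perm now: [1 2 3]
Gen 9 (s2^-1): strand 2 crosses under strand 3. Perm now: [1 3 2]

Answer: 1 3 2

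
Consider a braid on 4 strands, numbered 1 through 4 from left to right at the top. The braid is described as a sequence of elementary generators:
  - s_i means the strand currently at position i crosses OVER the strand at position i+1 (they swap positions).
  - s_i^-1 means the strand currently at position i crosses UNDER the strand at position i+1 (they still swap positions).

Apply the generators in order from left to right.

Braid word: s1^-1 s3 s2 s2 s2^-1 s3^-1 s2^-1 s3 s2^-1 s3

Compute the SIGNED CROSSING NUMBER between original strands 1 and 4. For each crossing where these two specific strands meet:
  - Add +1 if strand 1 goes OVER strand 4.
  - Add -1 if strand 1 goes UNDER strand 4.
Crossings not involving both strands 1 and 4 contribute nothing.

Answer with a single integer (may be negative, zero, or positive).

Answer: -2

Derivation:
Gen 1: crossing 1x2. Both 1&4? no. Sum: 0
Gen 2: crossing 3x4. Both 1&4? no. Sum: 0
Gen 3: 1 over 4. Both 1&4? yes. Contrib: +1. Sum: 1
Gen 4: 4 over 1. Both 1&4? yes. Contrib: -1. Sum: 0
Gen 5: 1 under 4. Both 1&4? yes. Contrib: -1. Sum: -1
Gen 6: crossing 1x3. Both 1&4? no. Sum: -1
Gen 7: crossing 4x3. Both 1&4? no. Sum: -1
Gen 8: 4 over 1. Both 1&4? yes. Contrib: -1. Sum: -2
Gen 9: crossing 3x1. Both 1&4? no. Sum: -2
Gen 10: crossing 3x4. Both 1&4? no. Sum: -2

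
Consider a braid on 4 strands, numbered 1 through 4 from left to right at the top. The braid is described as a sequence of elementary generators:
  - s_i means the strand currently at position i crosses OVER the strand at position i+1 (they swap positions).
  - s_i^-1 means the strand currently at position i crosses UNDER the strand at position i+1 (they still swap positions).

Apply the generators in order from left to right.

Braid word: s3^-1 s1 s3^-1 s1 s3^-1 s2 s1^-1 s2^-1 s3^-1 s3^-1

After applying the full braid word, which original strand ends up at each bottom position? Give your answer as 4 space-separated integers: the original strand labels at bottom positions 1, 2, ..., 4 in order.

Answer: 4 2 1 3

Derivation:
Gen 1 (s3^-1): strand 3 crosses under strand 4. Perm now: [1 2 4 3]
Gen 2 (s1): strand 1 crosses over strand 2. Perm now: [2 1 4 3]
Gen 3 (s3^-1): strand 4 crosses under strand 3. Perm now: [2 1 3 4]
Gen 4 (s1): strand 2 crosses over strand 1. Perm now: [1 2 3 4]
Gen 5 (s3^-1): strand 3 crosses under strand 4. Perm now: [1 2 4 3]
Gen 6 (s2): strand 2 crosses over strand 4. Perm now: [1 4 2 3]
Gen 7 (s1^-1): strand 1 crosses under strand 4. Perm now: [4 1 2 3]
Gen 8 (s2^-1): strand 1 crosses under strand 2. Perm now: [4 2 1 3]
Gen 9 (s3^-1): strand 1 crosses under strand 3. Perm now: [4 2 3 1]
Gen 10 (s3^-1): strand 3 crosses under strand 1. Perm now: [4 2 1 3]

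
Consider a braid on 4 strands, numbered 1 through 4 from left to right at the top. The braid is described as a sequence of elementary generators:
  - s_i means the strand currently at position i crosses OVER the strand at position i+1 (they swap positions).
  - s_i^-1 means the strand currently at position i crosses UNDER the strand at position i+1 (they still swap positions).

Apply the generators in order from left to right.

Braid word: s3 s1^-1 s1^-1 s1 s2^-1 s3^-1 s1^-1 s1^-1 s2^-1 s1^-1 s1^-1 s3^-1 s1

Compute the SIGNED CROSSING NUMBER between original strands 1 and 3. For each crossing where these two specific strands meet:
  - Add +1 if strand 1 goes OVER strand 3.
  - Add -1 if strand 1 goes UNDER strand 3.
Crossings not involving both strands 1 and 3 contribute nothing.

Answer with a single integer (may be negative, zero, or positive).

Answer: -1

Derivation:
Gen 1: crossing 3x4. Both 1&3? no. Sum: 0
Gen 2: crossing 1x2. Both 1&3? no. Sum: 0
Gen 3: crossing 2x1. Both 1&3? no. Sum: 0
Gen 4: crossing 1x2. Both 1&3? no. Sum: 0
Gen 5: crossing 1x4. Both 1&3? no. Sum: 0
Gen 6: 1 under 3. Both 1&3? yes. Contrib: -1. Sum: -1
Gen 7: crossing 2x4. Both 1&3? no. Sum: -1
Gen 8: crossing 4x2. Both 1&3? no. Sum: -1
Gen 9: crossing 4x3. Both 1&3? no. Sum: -1
Gen 10: crossing 2x3. Both 1&3? no. Sum: -1
Gen 11: crossing 3x2. Both 1&3? no. Sum: -1
Gen 12: crossing 4x1. Both 1&3? no. Sum: -1
Gen 13: crossing 2x3. Both 1&3? no. Sum: -1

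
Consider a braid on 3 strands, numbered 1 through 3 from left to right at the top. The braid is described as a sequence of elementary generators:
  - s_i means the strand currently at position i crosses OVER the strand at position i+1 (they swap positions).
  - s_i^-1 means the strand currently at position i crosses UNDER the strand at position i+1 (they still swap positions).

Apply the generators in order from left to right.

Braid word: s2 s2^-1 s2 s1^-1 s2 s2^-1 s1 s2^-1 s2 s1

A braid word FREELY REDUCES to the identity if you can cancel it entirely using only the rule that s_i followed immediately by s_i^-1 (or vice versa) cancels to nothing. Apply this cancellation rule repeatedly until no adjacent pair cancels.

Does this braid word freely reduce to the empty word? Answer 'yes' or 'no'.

Answer: no

Derivation:
Gen 1 (s2): push. Stack: [s2]
Gen 2 (s2^-1): cancels prior s2. Stack: []
Gen 3 (s2): push. Stack: [s2]
Gen 4 (s1^-1): push. Stack: [s2 s1^-1]
Gen 5 (s2): push. Stack: [s2 s1^-1 s2]
Gen 6 (s2^-1): cancels prior s2. Stack: [s2 s1^-1]
Gen 7 (s1): cancels prior s1^-1. Stack: [s2]
Gen 8 (s2^-1): cancels prior s2. Stack: []
Gen 9 (s2): push. Stack: [s2]
Gen 10 (s1): push. Stack: [s2 s1]
Reduced word: s2 s1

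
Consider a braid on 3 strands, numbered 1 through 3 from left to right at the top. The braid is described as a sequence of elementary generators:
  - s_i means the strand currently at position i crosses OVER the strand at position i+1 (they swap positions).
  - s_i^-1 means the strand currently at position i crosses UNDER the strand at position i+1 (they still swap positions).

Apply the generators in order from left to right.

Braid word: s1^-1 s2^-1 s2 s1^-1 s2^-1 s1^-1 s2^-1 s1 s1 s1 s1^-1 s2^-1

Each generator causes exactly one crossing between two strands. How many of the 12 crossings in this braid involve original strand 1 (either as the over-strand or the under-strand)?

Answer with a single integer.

Answer: 7

Derivation:
Gen 1: crossing 1x2. Involves strand 1? yes. Count so far: 1
Gen 2: crossing 1x3. Involves strand 1? yes. Count so far: 2
Gen 3: crossing 3x1. Involves strand 1? yes. Count so far: 3
Gen 4: crossing 2x1. Involves strand 1? yes. Count so far: 4
Gen 5: crossing 2x3. Involves strand 1? no. Count so far: 4
Gen 6: crossing 1x3. Involves strand 1? yes. Count so far: 5
Gen 7: crossing 1x2. Involves strand 1? yes. Count so far: 6
Gen 8: crossing 3x2. Involves strand 1? no. Count so far: 6
Gen 9: crossing 2x3. Involves strand 1? no. Count so far: 6
Gen 10: crossing 3x2. Involves strand 1? no. Count so far: 6
Gen 11: crossing 2x3. Involves strand 1? no. Count so far: 6
Gen 12: crossing 2x1. Involves strand 1? yes. Count so far: 7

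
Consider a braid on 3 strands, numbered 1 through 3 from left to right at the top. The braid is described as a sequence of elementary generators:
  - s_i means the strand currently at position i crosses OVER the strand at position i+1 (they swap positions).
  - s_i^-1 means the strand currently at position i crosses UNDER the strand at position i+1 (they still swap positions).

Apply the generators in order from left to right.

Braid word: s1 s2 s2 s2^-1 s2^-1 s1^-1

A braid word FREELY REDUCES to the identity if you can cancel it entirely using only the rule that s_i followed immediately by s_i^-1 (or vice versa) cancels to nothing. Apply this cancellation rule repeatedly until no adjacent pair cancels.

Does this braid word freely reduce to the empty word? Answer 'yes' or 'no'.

Gen 1 (s1): push. Stack: [s1]
Gen 2 (s2): push. Stack: [s1 s2]
Gen 3 (s2): push. Stack: [s1 s2 s2]
Gen 4 (s2^-1): cancels prior s2. Stack: [s1 s2]
Gen 5 (s2^-1): cancels prior s2. Stack: [s1]
Gen 6 (s1^-1): cancels prior s1. Stack: []
Reduced word: (empty)

Answer: yes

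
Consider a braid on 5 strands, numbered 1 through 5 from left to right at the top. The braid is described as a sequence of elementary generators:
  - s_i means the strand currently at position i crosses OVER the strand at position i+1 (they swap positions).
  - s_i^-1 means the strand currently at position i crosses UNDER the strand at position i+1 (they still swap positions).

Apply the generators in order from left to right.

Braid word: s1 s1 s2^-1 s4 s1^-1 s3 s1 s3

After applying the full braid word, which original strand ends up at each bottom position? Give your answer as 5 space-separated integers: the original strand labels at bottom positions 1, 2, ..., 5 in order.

Gen 1 (s1): strand 1 crosses over strand 2. Perm now: [2 1 3 4 5]
Gen 2 (s1): strand 2 crosses over strand 1. Perm now: [1 2 3 4 5]
Gen 3 (s2^-1): strand 2 crosses under strand 3. Perm now: [1 3 2 4 5]
Gen 4 (s4): strand 4 crosses over strand 5. Perm now: [1 3 2 5 4]
Gen 5 (s1^-1): strand 1 crosses under strand 3. Perm now: [3 1 2 5 4]
Gen 6 (s3): strand 2 crosses over strand 5. Perm now: [3 1 5 2 4]
Gen 7 (s1): strand 3 crosses over strand 1. Perm now: [1 3 5 2 4]
Gen 8 (s3): strand 5 crosses over strand 2. Perm now: [1 3 2 5 4]

Answer: 1 3 2 5 4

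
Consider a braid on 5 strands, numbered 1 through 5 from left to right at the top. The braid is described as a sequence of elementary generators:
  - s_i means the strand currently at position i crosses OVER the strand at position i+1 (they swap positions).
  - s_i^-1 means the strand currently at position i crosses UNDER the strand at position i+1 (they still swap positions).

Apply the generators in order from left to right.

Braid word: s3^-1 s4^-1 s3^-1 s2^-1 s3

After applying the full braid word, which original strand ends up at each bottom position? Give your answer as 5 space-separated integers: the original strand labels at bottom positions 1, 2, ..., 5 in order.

Gen 1 (s3^-1): strand 3 crosses under strand 4. Perm now: [1 2 4 3 5]
Gen 2 (s4^-1): strand 3 crosses under strand 5. Perm now: [1 2 4 5 3]
Gen 3 (s3^-1): strand 4 crosses under strand 5. Perm now: [1 2 5 4 3]
Gen 4 (s2^-1): strand 2 crosses under strand 5. Perm now: [1 5 2 4 3]
Gen 5 (s3): strand 2 crosses over strand 4. Perm now: [1 5 4 2 3]

Answer: 1 5 4 2 3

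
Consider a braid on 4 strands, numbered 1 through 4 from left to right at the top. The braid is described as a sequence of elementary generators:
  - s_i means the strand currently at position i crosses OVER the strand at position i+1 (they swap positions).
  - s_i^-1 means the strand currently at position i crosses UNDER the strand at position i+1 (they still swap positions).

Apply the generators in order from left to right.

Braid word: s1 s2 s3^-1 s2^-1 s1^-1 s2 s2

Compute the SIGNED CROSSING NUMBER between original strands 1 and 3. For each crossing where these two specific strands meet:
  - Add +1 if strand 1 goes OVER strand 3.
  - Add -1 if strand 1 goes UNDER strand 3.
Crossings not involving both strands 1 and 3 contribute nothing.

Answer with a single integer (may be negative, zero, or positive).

Answer: 1

Derivation:
Gen 1: crossing 1x2. Both 1&3? no. Sum: 0
Gen 2: 1 over 3. Both 1&3? yes. Contrib: +1. Sum: 1
Gen 3: crossing 1x4. Both 1&3? no. Sum: 1
Gen 4: crossing 3x4. Both 1&3? no. Sum: 1
Gen 5: crossing 2x4. Both 1&3? no. Sum: 1
Gen 6: crossing 2x3. Both 1&3? no. Sum: 1
Gen 7: crossing 3x2. Both 1&3? no. Sum: 1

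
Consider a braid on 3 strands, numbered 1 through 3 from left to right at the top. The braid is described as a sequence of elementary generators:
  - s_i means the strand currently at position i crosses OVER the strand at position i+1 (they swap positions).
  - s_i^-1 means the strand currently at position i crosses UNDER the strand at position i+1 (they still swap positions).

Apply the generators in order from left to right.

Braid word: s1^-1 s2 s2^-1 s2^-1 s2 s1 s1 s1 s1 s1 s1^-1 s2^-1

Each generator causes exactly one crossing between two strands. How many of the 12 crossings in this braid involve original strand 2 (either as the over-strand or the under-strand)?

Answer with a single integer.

Gen 1: crossing 1x2. Involves strand 2? yes. Count so far: 1
Gen 2: crossing 1x3. Involves strand 2? no. Count so far: 1
Gen 3: crossing 3x1. Involves strand 2? no. Count so far: 1
Gen 4: crossing 1x3. Involves strand 2? no. Count so far: 1
Gen 5: crossing 3x1. Involves strand 2? no. Count so far: 1
Gen 6: crossing 2x1. Involves strand 2? yes. Count so far: 2
Gen 7: crossing 1x2. Involves strand 2? yes. Count so far: 3
Gen 8: crossing 2x1. Involves strand 2? yes. Count so far: 4
Gen 9: crossing 1x2. Involves strand 2? yes. Count so far: 5
Gen 10: crossing 2x1. Involves strand 2? yes. Count so far: 6
Gen 11: crossing 1x2. Involves strand 2? yes. Count so far: 7
Gen 12: crossing 1x3. Involves strand 2? no. Count so far: 7

Answer: 7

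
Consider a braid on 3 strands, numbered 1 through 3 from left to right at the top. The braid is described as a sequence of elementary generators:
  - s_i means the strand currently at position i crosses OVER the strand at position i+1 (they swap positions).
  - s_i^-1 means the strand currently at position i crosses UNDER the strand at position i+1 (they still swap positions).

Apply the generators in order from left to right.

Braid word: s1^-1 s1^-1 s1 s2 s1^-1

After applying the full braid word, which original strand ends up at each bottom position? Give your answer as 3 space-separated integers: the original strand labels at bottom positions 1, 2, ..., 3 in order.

Gen 1 (s1^-1): strand 1 crosses under strand 2. Perm now: [2 1 3]
Gen 2 (s1^-1): strand 2 crosses under strand 1. Perm now: [1 2 3]
Gen 3 (s1): strand 1 crosses over strand 2. Perm now: [2 1 3]
Gen 4 (s2): strand 1 crosses over strand 3. Perm now: [2 3 1]
Gen 5 (s1^-1): strand 2 crosses under strand 3. Perm now: [3 2 1]

Answer: 3 2 1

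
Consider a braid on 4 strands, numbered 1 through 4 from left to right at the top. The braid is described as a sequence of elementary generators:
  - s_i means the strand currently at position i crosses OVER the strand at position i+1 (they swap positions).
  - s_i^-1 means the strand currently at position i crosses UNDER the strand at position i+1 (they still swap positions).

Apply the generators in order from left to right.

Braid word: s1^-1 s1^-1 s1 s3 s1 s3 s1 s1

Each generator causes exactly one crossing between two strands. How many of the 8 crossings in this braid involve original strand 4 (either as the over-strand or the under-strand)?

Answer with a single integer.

Answer: 2

Derivation:
Gen 1: crossing 1x2. Involves strand 4? no. Count so far: 0
Gen 2: crossing 2x1. Involves strand 4? no. Count so far: 0
Gen 3: crossing 1x2. Involves strand 4? no. Count so far: 0
Gen 4: crossing 3x4. Involves strand 4? yes. Count so far: 1
Gen 5: crossing 2x1. Involves strand 4? no. Count so far: 1
Gen 6: crossing 4x3. Involves strand 4? yes. Count so far: 2
Gen 7: crossing 1x2. Involves strand 4? no. Count so far: 2
Gen 8: crossing 2x1. Involves strand 4? no. Count so far: 2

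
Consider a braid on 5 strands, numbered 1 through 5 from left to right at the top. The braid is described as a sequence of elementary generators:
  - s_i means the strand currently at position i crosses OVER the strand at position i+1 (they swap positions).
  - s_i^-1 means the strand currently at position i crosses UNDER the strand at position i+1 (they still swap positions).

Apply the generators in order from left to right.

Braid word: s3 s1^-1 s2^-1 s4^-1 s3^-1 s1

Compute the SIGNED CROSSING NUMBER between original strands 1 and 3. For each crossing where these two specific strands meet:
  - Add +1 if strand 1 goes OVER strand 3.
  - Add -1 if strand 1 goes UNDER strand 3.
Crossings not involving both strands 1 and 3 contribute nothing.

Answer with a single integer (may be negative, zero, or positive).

Gen 1: crossing 3x4. Both 1&3? no. Sum: 0
Gen 2: crossing 1x2. Both 1&3? no. Sum: 0
Gen 3: crossing 1x4. Both 1&3? no. Sum: 0
Gen 4: crossing 3x5. Both 1&3? no. Sum: 0
Gen 5: crossing 1x5. Both 1&3? no. Sum: 0
Gen 6: crossing 2x4. Both 1&3? no. Sum: 0

Answer: 0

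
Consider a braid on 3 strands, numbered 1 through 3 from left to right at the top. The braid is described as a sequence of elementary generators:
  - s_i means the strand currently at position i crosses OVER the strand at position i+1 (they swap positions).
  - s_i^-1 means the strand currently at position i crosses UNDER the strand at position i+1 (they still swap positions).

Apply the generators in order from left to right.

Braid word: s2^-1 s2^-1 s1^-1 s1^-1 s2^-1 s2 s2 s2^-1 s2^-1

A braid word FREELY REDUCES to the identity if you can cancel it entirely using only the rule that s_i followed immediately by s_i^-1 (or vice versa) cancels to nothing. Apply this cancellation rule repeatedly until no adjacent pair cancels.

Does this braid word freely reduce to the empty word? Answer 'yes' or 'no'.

Gen 1 (s2^-1): push. Stack: [s2^-1]
Gen 2 (s2^-1): push. Stack: [s2^-1 s2^-1]
Gen 3 (s1^-1): push. Stack: [s2^-1 s2^-1 s1^-1]
Gen 4 (s1^-1): push. Stack: [s2^-1 s2^-1 s1^-1 s1^-1]
Gen 5 (s2^-1): push. Stack: [s2^-1 s2^-1 s1^-1 s1^-1 s2^-1]
Gen 6 (s2): cancels prior s2^-1. Stack: [s2^-1 s2^-1 s1^-1 s1^-1]
Gen 7 (s2): push. Stack: [s2^-1 s2^-1 s1^-1 s1^-1 s2]
Gen 8 (s2^-1): cancels prior s2. Stack: [s2^-1 s2^-1 s1^-1 s1^-1]
Gen 9 (s2^-1): push. Stack: [s2^-1 s2^-1 s1^-1 s1^-1 s2^-1]
Reduced word: s2^-1 s2^-1 s1^-1 s1^-1 s2^-1

Answer: no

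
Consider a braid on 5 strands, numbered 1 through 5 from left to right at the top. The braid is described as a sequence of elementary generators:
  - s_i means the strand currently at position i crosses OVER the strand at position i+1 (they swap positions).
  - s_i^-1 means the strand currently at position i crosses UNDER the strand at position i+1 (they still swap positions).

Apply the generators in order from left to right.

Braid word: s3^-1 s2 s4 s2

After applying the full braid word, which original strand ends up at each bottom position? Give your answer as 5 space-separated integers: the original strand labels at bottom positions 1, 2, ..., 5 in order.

Answer: 1 2 4 5 3

Derivation:
Gen 1 (s3^-1): strand 3 crosses under strand 4. Perm now: [1 2 4 3 5]
Gen 2 (s2): strand 2 crosses over strand 4. Perm now: [1 4 2 3 5]
Gen 3 (s4): strand 3 crosses over strand 5. Perm now: [1 4 2 5 3]
Gen 4 (s2): strand 4 crosses over strand 2. Perm now: [1 2 4 5 3]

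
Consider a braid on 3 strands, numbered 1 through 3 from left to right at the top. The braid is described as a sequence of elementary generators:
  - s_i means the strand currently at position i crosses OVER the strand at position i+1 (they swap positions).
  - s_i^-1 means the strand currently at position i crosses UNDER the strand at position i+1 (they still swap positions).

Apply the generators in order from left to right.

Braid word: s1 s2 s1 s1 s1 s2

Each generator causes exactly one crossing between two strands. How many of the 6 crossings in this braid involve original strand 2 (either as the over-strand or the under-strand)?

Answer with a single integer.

Answer: 5

Derivation:
Gen 1: crossing 1x2. Involves strand 2? yes. Count so far: 1
Gen 2: crossing 1x3. Involves strand 2? no. Count so far: 1
Gen 3: crossing 2x3. Involves strand 2? yes. Count so far: 2
Gen 4: crossing 3x2. Involves strand 2? yes. Count so far: 3
Gen 5: crossing 2x3. Involves strand 2? yes. Count so far: 4
Gen 6: crossing 2x1. Involves strand 2? yes. Count so far: 5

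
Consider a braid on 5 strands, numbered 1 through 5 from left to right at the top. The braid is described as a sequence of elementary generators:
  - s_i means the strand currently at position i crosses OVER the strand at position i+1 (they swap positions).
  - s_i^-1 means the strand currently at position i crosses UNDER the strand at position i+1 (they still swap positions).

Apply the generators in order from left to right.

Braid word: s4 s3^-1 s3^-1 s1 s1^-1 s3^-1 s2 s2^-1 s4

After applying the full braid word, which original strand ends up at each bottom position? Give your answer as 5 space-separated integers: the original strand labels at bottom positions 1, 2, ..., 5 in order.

Gen 1 (s4): strand 4 crosses over strand 5. Perm now: [1 2 3 5 4]
Gen 2 (s3^-1): strand 3 crosses under strand 5. Perm now: [1 2 5 3 4]
Gen 3 (s3^-1): strand 5 crosses under strand 3. Perm now: [1 2 3 5 4]
Gen 4 (s1): strand 1 crosses over strand 2. Perm now: [2 1 3 5 4]
Gen 5 (s1^-1): strand 2 crosses under strand 1. Perm now: [1 2 3 5 4]
Gen 6 (s3^-1): strand 3 crosses under strand 5. Perm now: [1 2 5 3 4]
Gen 7 (s2): strand 2 crosses over strand 5. Perm now: [1 5 2 3 4]
Gen 8 (s2^-1): strand 5 crosses under strand 2. Perm now: [1 2 5 3 4]
Gen 9 (s4): strand 3 crosses over strand 4. Perm now: [1 2 5 4 3]

Answer: 1 2 5 4 3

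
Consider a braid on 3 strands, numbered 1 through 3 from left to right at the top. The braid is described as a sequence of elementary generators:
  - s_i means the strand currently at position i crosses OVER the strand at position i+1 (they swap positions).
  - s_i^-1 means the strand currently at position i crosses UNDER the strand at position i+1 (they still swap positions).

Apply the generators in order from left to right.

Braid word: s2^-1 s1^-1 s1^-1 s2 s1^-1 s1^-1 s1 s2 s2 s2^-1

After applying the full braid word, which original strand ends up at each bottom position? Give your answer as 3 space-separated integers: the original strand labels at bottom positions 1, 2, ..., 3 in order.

Gen 1 (s2^-1): strand 2 crosses under strand 3. Perm now: [1 3 2]
Gen 2 (s1^-1): strand 1 crosses under strand 3. Perm now: [3 1 2]
Gen 3 (s1^-1): strand 3 crosses under strand 1. Perm now: [1 3 2]
Gen 4 (s2): strand 3 crosses over strand 2. Perm now: [1 2 3]
Gen 5 (s1^-1): strand 1 crosses under strand 2. Perm now: [2 1 3]
Gen 6 (s1^-1): strand 2 crosses under strand 1. Perm now: [1 2 3]
Gen 7 (s1): strand 1 crosses over strand 2. Perm now: [2 1 3]
Gen 8 (s2): strand 1 crosses over strand 3. Perm now: [2 3 1]
Gen 9 (s2): strand 3 crosses over strand 1. Perm now: [2 1 3]
Gen 10 (s2^-1): strand 1 crosses under strand 3. Perm now: [2 3 1]

Answer: 2 3 1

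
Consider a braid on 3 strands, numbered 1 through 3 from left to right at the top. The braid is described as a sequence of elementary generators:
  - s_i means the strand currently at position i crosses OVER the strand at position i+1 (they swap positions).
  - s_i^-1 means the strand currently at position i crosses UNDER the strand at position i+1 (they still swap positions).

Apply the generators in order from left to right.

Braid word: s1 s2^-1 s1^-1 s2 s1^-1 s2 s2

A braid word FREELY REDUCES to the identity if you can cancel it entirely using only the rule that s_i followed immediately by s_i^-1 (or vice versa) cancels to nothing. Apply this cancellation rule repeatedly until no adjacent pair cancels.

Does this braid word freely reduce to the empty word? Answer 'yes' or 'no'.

Gen 1 (s1): push. Stack: [s1]
Gen 2 (s2^-1): push. Stack: [s1 s2^-1]
Gen 3 (s1^-1): push. Stack: [s1 s2^-1 s1^-1]
Gen 4 (s2): push. Stack: [s1 s2^-1 s1^-1 s2]
Gen 5 (s1^-1): push. Stack: [s1 s2^-1 s1^-1 s2 s1^-1]
Gen 6 (s2): push. Stack: [s1 s2^-1 s1^-1 s2 s1^-1 s2]
Gen 7 (s2): push. Stack: [s1 s2^-1 s1^-1 s2 s1^-1 s2 s2]
Reduced word: s1 s2^-1 s1^-1 s2 s1^-1 s2 s2

Answer: no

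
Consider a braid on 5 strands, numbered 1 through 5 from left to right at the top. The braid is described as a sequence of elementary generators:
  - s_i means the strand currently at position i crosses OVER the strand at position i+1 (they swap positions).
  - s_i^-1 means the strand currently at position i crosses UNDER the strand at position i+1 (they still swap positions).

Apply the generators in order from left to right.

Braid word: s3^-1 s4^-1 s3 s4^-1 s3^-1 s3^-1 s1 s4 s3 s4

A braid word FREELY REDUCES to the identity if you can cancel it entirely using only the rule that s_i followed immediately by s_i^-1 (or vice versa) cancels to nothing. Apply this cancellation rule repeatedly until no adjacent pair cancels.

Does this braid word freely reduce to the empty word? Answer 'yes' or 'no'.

Answer: no

Derivation:
Gen 1 (s3^-1): push. Stack: [s3^-1]
Gen 2 (s4^-1): push. Stack: [s3^-1 s4^-1]
Gen 3 (s3): push. Stack: [s3^-1 s4^-1 s3]
Gen 4 (s4^-1): push. Stack: [s3^-1 s4^-1 s3 s4^-1]
Gen 5 (s3^-1): push. Stack: [s3^-1 s4^-1 s3 s4^-1 s3^-1]
Gen 6 (s3^-1): push. Stack: [s3^-1 s4^-1 s3 s4^-1 s3^-1 s3^-1]
Gen 7 (s1): push. Stack: [s3^-1 s4^-1 s3 s4^-1 s3^-1 s3^-1 s1]
Gen 8 (s4): push. Stack: [s3^-1 s4^-1 s3 s4^-1 s3^-1 s3^-1 s1 s4]
Gen 9 (s3): push. Stack: [s3^-1 s4^-1 s3 s4^-1 s3^-1 s3^-1 s1 s4 s3]
Gen 10 (s4): push. Stack: [s3^-1 s4^-1 s3 s4^-1 s3^-1 s3^-1 s1 s4 s3 s4]
Reduced word: s3^-1 s4^-1 s3 s4^-1 s3^-1 s3^-1 s1 s4 s3 s4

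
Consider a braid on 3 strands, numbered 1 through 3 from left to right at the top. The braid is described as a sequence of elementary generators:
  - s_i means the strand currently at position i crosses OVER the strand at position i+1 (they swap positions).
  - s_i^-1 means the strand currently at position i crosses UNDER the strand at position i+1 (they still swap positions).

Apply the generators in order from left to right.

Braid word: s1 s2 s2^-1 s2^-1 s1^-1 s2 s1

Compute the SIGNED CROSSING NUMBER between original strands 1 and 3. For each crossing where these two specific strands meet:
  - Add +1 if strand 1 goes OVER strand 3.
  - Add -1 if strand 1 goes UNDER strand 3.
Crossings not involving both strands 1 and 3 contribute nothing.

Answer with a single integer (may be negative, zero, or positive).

Gen 1: crossing 1x2. Both 1&3? no. Sum: 0
Gen 2: 1 over 3. Both 1&3? yes. Contrib: +1. Sum: 1
Gen 3: 3 under 1. Both 1&3? yes. Contrib: +1. Sum: 2
Gen 4: 1 under 3. Both 1&3? yes. Contrib: -1. Sum: 1
Gen 5: crossing 2x3. Both 1&3? no. Sum: 1
Gen 6: crossing 2x1. Both 1&3? no. Sum: 1
Gen 7: 3 over 1. Both 1&3? yes. Contrib: -1. Sum: 0

Answer: 0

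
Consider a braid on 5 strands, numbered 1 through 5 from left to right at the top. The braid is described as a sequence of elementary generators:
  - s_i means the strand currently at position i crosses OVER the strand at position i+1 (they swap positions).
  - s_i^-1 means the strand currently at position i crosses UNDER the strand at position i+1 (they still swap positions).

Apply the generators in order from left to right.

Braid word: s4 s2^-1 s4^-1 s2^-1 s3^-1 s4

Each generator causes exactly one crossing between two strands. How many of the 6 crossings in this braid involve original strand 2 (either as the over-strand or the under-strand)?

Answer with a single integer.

Answer: 2

Derivation:
Gen 1: crossing 4x5. Involves strand 2? no. Count so far: 0
Gen 2: crossing 2x3. Involves strand 2? yes. Count so far: 1
Gen 3: crossing 5x4. Involves strand 2? no. Count so far: 1
Gen 4: crossing 3x2. Involves strand 2? yes. Count so far: 2
Gen 5: crossing 3x4. Involves strand 2? no. Count so far: 2
Gen 6: crossing 3x5. Involves strand 2? no. Count so far: 2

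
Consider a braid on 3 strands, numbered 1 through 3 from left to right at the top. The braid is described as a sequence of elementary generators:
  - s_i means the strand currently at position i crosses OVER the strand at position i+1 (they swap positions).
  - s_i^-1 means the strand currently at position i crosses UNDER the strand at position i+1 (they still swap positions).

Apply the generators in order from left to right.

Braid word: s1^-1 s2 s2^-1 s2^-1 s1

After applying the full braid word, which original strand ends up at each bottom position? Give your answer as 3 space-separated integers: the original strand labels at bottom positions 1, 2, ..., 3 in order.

Gen 1 (s1^-1): strand 1 crosses under strand 2. Perm now: [2 1 3]
Gen 2 (s2): strand 1 crosses over strand 3. Perm now: [2 3 1]
Gen 3 (s2^-1): strand 3 crosses under strand 1. Perm now: [2 1 3]
Gen 4 (s2^-1): strand 1 crosses under strand 3. Perm now: [2 3 1]
Gen 5 (s1): strand 2 crosses over strand 3. Perm now: [3 2 1]

Answer: 3 2 1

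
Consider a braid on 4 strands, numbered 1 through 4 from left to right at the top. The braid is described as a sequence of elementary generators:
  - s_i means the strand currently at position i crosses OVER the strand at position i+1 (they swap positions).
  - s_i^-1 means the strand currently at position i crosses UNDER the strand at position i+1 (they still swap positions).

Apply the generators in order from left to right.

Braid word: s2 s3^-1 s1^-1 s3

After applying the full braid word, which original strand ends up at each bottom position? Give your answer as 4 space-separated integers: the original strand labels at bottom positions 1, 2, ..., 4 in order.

Gen 1 (s2): strand 2 crosses over strand 3. Perm now: [1 3 2 4]
Gen 2 (s3^-1): strand 2 crosses under strand 4. Perm now: [1 3 4 2]
Gen 3 (s1^-1): strand 1 crosses under strand 3. Perm now: [3 1 4 2]
Gen 4 (s3): strand 4 crosses over strand 2. Perm now: [3 1 2 4]

Answer: 3 1 2 4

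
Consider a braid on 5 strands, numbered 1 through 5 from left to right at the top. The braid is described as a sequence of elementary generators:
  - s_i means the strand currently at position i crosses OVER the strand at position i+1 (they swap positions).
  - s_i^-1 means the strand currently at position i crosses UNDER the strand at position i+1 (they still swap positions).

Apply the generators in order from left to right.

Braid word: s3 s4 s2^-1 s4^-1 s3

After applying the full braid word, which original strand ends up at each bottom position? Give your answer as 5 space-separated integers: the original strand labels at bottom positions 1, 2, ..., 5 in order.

Gen 1 (s3): strand 3 crosses over strand 4. Perm now: [1 2 4 3 5]
Gen 2 (s4): strand 3 crosses over strand 5. Perm now: [1 2 4 5 3]
Gen 3 (s2^-1): strand 2 crosses under strand 4. Perm now: [1 4 2 5 3]
Gen 4 (s4^-1): strand 5 crosses under strand 3. Perm now: [1 4 2 3 5]
Gen 5 (s3): strand 2 crosses over strand 3. Perm now: [1 4 3 2 5]

Answer: 1 4 3 2 5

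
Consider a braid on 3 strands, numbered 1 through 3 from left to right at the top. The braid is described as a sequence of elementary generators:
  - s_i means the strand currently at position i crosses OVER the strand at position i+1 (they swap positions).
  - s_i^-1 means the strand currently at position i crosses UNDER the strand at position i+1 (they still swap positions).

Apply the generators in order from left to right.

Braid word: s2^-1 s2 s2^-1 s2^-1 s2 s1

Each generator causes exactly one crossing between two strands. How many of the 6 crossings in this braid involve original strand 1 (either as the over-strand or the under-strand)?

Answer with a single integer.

Gen 1: crossing 2x3. Involves strand 1? no. Count so far: 0
Gen 2: crossing 3x2. Involves strand 1? no. Count so far: 0
Gen 3: crossing 2x3. Involves strand 1? no. Count so far: 0
Gen 4: crossing 3x2. Involves strand 1? no. Count so far: 0
Gen 5: crossing 2x3. Involves strand 1? no. Count so far: 0
Gen 6: crossing 1x3. Involves strand 1? yes. Count so far: 1

Answer: 1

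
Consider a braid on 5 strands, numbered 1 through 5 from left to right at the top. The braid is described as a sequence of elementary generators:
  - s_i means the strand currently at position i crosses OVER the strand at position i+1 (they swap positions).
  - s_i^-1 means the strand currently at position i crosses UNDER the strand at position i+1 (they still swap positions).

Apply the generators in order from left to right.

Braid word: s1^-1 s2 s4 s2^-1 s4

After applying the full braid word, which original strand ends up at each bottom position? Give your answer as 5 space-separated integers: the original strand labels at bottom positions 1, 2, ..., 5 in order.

Gen 1 (s1^-1): strand 1 crosses under strand 2. Perm now: [2 1 3 4 5]
Gen 2 (s2): strand 1 crosses over strand 3. Perm now: [2 3 1 4 5]
Gen 3 (s4): strand 4 crosses over strand 5. Perm now: [2 3 1 5 4]
Gen 4 (s2^-1): strand 3 crosses under strand 1. Perm now: [2 1 3 5 4]
Gen 5 (s4): strand 5 crosses over strand 4. Perm now: [2 1 3 4 5]

Answer: 2 1 3 4 5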